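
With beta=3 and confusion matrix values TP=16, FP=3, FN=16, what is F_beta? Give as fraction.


P = TP/(TP+FP) = 16/19 = 16/19
R = TP/(TP+FN) = 16/32 = 1/2
beta^2 = 3^2 = 9
(1 + beta^2) = 10
Numerator = (1+beta^2)*P*R = 80/19
Denominator = beta^2*P + R = 144/19 + 1/2 = 307/38
F_beta = 160/307

160/307


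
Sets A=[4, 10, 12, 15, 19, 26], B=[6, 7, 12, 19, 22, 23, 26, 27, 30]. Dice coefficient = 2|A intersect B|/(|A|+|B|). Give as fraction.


A intersect B = [12, 19, 26]
|A intersect B| = 3
|A| = 6, |B| = 9
Dice = 2*3 / (6+9)
= 6 / 15 = 2/5

2/5


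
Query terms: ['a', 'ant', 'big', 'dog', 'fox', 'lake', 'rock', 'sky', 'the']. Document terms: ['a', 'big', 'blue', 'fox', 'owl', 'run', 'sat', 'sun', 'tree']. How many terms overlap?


Query terms: ['a', 'ant', 'big', 'dog', 'fox', 'lake', 'rock', 'sky', 'the']
Document terms: ['a', 'big', 'blue', 'fox', 'owl', 'run', 'sat', 'sun', 'tree']
Common terms: ['a', 'big', 'fox']
Overlap count = 3

3


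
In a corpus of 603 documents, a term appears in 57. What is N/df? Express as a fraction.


IDF ratio = N / df
= 603 / 57
= 201/19

201/19


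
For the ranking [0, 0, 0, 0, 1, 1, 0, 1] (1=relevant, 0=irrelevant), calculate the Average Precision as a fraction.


Computing P@k for each relevant position:
Position 1: not relevant
Position 2: not relevant
Position 3: not relevant
Position 4: not relevant
Position 5: relevant, P@5 = 1/5 = 1/5
Position 6: relevant, P@6 = 2/6 = 1/3
Position 7: not relevant
Position 8: relevant, P@8 = 3/8 = 3/8
Sum of P@k = 1/5 + 1/3 + 3/8 = 109/120
AP = 109/120 / 3 = 109/360

109/360


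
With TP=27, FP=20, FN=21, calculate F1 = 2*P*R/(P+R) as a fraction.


F1 = 2 * P * R / (P + R)
P = TP/(TP+FP) = 27/47 = 27/47
R = TP/(TP+FN) = 27/48 = 9/16
2 * P * R = 2 * 27/47 * 9/16 = 243/376
P + R = 27/47 + 9/16 = 855/752
F1 = 243/376 / 855/752 = 54/95

54/95


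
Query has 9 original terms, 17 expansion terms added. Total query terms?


Original terms: 9
Expansion terms: 17
Total = 9 + 17 = 26

26


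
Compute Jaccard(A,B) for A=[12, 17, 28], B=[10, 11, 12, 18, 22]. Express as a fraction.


A intersect B = [12]
|A intersect B| = 1
A union B = [10, 11, 12, 17, 18, 22, 28]
|A union B| = 7
Jaccard = 1/7 = 1/7

1/7


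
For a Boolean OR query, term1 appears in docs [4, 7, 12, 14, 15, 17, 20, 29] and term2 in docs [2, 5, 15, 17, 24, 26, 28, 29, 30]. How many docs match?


Boolean OR: find union of posting lists
term1 docs: [4, 7, 12, 14, 15, 17, 20, 29]
term2 docs: [2, 5, 15, 17, 24, 26, 28, 29, 30]
Union: [2, 4, 5, 7, 12, 14, 15, 17, 20, 24, 26, 28, 29, 30]
|union| = 14

14


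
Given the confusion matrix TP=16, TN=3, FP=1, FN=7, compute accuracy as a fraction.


Accuracy = (TP + TN) / (TP + TN + FP + FN)
TP + TN = 16 + 3 = 19
Total = 16 + 3 + 1 + 7 = 27
Accuracy = 19 / 27 = 19/27

19/27


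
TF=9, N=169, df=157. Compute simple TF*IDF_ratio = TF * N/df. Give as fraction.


TF * (N/df)
= 9 * (169/157)
= 9 * 169/157
= 1521/157

1521/157


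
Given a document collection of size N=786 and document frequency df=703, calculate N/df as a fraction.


IDF ratio = N / df
= 786 / 703
= 786/703

786/703


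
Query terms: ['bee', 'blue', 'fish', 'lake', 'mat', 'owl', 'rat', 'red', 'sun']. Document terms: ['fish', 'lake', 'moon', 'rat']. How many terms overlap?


Query terms: ['bee', 'blue', 'fish', 'lake', 'mat', 'owl', 'rat', 'red', 'sun']
Document terms: ['fish', 'lake', 'moon', 'rat']
Common terms: ['fish', 'lake', 'rat']
Overlap count = 3

3


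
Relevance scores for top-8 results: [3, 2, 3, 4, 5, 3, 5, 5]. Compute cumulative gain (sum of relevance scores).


Cumulative Gain = sum of relevance scores
Position 1: rel=3, running sum=3
Position 2: rel=2, running sum=5
Position 3: rel=3, running sum=8
Position 4: rel=4, running sum=12
Position 5: rel=5, running sum=17
Position 6: rel=3, running sum=20
Position 7: rel=5, running sum=25
Position 8: rel=5, running sum=30
CG = 30

30


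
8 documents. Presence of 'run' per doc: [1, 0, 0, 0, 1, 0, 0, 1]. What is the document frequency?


Checking each document for 'run':
Doc 1: present
Doc 2: absent
Doc 3: absent
Doc 4: absent
Doc 5: present
Doc 6: absent
Doc 7: absent
Doc 8: present
df = sum of presences = 1 + 0 + 0 + 0 + 1 + 0 + 0 + 1 = 3

3


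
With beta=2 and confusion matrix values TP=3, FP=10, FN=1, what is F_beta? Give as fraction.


P = TP/(TP+FP) = 3/13 = 3/13
R = TP/(TP+FN) = 3/4 = 3/4
beta^2 = 2^2 = 4
(1 + beta^2) = 5
Numerator = (1+beta^2)*P*R = 45/52
Denominator = beta^2*P + R = 12/13 + 3/4 = 87/52
F_beta = 15/29

15/29


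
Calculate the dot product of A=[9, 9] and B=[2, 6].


Dot product = sum of element-wise products
A[0]*B[0] = 9*2 = 18
A[1]*B[1] = 9*6 = 54
Sum = 18 + 54 = 72

72


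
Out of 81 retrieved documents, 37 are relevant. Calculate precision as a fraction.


Precision = relevant_retrieved / total_retrieved
= 37 / 81
= 37 / (37 + 44)
= 37/81

37/81


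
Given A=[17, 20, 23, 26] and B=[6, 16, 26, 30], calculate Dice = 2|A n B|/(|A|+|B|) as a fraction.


A intersect B = [26]
|A intersect B| = 1
|A| = 4, |B| = 4
Dice = 2*1 / (4+4)
= 2 / 8 = 1/4

1/4


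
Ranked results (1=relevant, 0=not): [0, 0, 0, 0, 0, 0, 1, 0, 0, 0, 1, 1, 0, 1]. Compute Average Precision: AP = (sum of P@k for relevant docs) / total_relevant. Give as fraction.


Computing P@k for each relevant position:
Position 1: not relevant
Position 2: not relevant
Position 3: not relevant
Position 4: not relevant
Position 5: not relevant
Position 6: not relevant
Position 7: relevant, P@7 = 1/7 = 1/7
Position 8: not relevant
Position 9: not relevant
Position 10: not relevant
Position 11: relevant, P@11 = 2/11 = 2/11
Position 12: relevant, P@12 = 3/12 = 1/4
Position 13: not relevant
Position 14: relevant, P@14 = 4/14 = 2/7
Sum of P@k = 1/7 + 2/11 + 1/4 + 2/7 = 265/308
AP = 265/308 / 4 = 265/1232

265/1232


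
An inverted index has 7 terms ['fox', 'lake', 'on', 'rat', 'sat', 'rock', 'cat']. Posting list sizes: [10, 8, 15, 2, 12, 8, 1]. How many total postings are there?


Summing posting list sizes:
'fox': 10 postings
'lake': 8 postings
'on': 15 postings
'rat': 2 postings
'sat': 12 postings
'rock': 8 postings
'cat': 1 postings
Total = 10 + 8 + 15 + 2 + 12 + 8 + 1 = 56

56


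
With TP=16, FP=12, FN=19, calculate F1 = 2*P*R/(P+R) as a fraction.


F1 = 2 * P * R / (P + R)
P = TP/(TP+FP) = 16/28 = 4/7
R = TP/(TP+FN) = 16/35 = 16/35
2 * P * R = 2 * 4/7 * 16/35 = 128/245
P + R = 4/7 + 16/35 = 36/35
F1 = 128/245 / 36/35 = 32/63

32/63


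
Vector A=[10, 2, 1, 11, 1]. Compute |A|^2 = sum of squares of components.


|A|^2 = sum of squared components
A[0]^2 = 10^2 = 100
A[1]^2 = 2^2 = 4
A[2]^2 = 1^2 = 1
A[3]^2 = 11^2 = 121
A[4]^2 = 1^2 = 1
Sum = 100 + 4 + 1 + 121 + 1 = 227

227


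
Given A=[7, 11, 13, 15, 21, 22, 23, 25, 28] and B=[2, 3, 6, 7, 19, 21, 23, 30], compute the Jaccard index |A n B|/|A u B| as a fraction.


A intersect B = [7, 21, 23]
|A intersect B| = 3
A union B = [2, 3, 6, 7, 11, 13, 15, 19, 21, 22, 23, 25, 28, 30]
|A union B| = 14
Jaccard = 3/14 = 3/14

3/14


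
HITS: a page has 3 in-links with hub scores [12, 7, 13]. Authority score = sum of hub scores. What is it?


Authority = sum of hub scores of in-linkers
In-link 1: hub score = 12
In-link 2: hub score = 7
In-link 3: hub score = 13
Authority = 12 + 7 + 13 = 32

32


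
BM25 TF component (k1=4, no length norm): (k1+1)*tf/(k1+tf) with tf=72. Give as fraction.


BM25 TF component = (k1+1)*tf / (k1+tf)
k1 = 4, tf = 72
Numerator = (4+1)*72 = 360
Denominator = 4 + 72 = 76
= 360/76 = 90/19

90/19


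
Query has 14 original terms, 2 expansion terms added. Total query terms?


Original terms: 14
Expansion terms: 2
Total = 14 + 2 = 16

16


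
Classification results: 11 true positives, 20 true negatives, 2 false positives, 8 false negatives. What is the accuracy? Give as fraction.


Accuracy = (TP + TN) / (TP + TN + FP + FN)
TP + TN = 11 + 20 = 31
Total = 11 + 20 + 2 + 8 = 41
Accuracy = 31 / 41 = 31/41

31/41


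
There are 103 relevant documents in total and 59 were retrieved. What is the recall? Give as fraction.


Recall = retrieved_relevant / total_relevant
= 59 / 103
= 59 / (59 + 44)
= 59/103

59/103


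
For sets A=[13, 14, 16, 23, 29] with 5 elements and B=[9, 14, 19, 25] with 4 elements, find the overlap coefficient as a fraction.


A intersect B = [14]
|A intersect B| = 1
min(|A|, |B|) = min(5, 4) = 4
Overlap = 1 / 4 = 1/4

1/4


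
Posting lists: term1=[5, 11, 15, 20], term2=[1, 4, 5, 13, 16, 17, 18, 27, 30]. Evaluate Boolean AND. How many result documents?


Boolean AND: find intersection of posting lists
term1 docs: [5, 11, 15, 20]
term2 docs: [1, 4, 5, 13, 16, 17, 18, 27, 30]
Intersection: [5]
|intersection| = 1

1


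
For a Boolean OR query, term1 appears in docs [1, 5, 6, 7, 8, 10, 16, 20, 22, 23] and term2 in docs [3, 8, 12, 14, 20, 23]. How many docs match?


Boolean OR: find union of posting lists
term1 docs: [1, 5, 6, 7, 8, 10, 16, 20, 22, 23]
term2 docs: [3, 8, 12, 14, 20, 23]
Union: [1, 3, 5, 6, 7, 8, 10, 12, 14, 16, 20, 22, 23]
|union| = 13

13


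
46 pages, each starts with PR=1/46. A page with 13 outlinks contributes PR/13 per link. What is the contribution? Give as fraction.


Initial PR = 1/46 = 1/46
Outlinks = 13
Contribution per link = PR / outlinks
= 1/46 / 13
= 1/598

1/598


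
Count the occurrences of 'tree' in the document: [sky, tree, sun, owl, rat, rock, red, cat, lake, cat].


Document has 10 words
Scanning for 'tree':
Found at positions: [1]
Count = 1

1


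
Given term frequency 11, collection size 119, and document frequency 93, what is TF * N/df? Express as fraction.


TF * (N/df)
= 11 * (119/93)
= 11 * 119/93
= 1309/93

1309/93


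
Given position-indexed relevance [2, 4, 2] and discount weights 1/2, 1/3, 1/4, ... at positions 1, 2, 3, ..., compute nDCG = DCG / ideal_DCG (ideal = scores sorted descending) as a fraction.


Position discount weights w_i = 1/(i+1) for i=1..3:
Weights = [1/2, 1/3, 1/4]
Actual relevance: [2, 4, 2]
DCG = 2/2 + 4/3 + 2/4 = 17/6
Ideal relevance (sorted desc): [4, 2, 2]
Ideal DCG = 4/2 + 2/3 + 2/4 = 19/6
nDCG = DCG / ideal_DCG = 17/6 / 19/6 = 17/19

17/19


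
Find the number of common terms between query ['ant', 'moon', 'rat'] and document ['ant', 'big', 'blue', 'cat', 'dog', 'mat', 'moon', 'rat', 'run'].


Query terms: ['ant', 'moon', 'rat']
Document terms: ['ant', 'big', 'blue', 'cat', 'dog', 'mat', 'moon', 'rat', 'run']
Common terms: ['ant', 'moon', 'rat']
Overlap count = 3

3


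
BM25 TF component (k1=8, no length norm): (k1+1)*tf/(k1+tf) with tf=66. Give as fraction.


BM25 TF component = (k1+1)*tf / (k1+tf)
k1 = 8, tf = 66
Numerator = (8+1)*66 = 594
Denominator = 8 + 66 = 74
= 594/74 = 297/37

297/37


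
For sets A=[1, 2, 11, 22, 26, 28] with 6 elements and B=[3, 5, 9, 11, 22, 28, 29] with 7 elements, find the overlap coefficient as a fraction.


A intersect B = [11, 22, 28]
|A intersect B| = 3
min(|A|, |B|) = min(6, 7) = 6
Overlap = 3 / 6 = 1/2

1/2


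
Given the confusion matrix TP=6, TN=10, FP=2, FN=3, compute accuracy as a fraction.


Accuracy = (TP + TN) / (TP + TN + FP + FN)
TP + TN = 6 + 10 = 16
Total = 6 + 10 + 2 + 3 = 21
Accuracy = 16 / 21 = 16/21

16/21


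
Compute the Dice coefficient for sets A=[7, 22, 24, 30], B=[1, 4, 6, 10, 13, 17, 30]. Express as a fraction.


A intersect B = [30]
|A intersect B| = 1
|A| = 4, |B| = 7
Dice = 2*1 / (4+7)
= 2 / 11 = 2/11

2/11


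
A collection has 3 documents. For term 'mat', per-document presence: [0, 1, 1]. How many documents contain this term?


Checking each document for 'mat':
Doc 1: absent
Doc 2: present
Doc 3: present
df = sum of presences = 0 + 1 + 1 = 2

2


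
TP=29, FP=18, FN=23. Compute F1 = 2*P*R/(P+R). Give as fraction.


F1 = 2 * P * R / (P + R)
P = TP/(TP+FP) = 29/47 = 29/47
R = TP/(TP+FN) = 29/52 = 29/52
2 * P * R = 2 * 29/47 * 29/52 = 841/1222
P + R = 29/47 + 29/52 = 2871/2444
F1 = 841/1222 / 2871/2444 = 58/99

58/99


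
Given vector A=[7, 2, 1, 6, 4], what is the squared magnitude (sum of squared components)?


|A|^2 = sum of squared components
A[0]^2 = 7^2 = 49
A[1]^2 = 2^2 = 4
A[2]^2 = 1^2 = 1
A[3]^2 = 6^2 = 36
A[4]^2 = 4^2 = 16
Sum = 49 + 4 + 1 + 36 + 16 = 106

106


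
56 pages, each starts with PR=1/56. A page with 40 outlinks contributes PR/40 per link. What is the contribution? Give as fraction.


Initial PR = 1/56 = 1/56
Outlinks = 40
Contribution per link = PR / outlinks
= 1/56 / 40
= 1/2240

1/2240


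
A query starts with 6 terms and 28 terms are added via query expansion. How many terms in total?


Original terms: 6
Expansion terms: 28
Total = 6 + 28 = 34

34


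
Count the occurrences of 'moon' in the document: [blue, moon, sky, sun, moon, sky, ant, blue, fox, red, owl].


Document has 11 words
Scanning for 'moon':
Found at positions: [1, 4]
Count = 2

2


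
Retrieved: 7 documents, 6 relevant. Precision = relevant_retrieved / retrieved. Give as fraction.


Precision = relevant_retrieved / total_retrieved
= 6 / 7
= 6 / (6 + 1)
= 6/7

6/7


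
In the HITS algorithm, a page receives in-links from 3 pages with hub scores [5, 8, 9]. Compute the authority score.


Authority = sum of hub scores of in-linkers
In-link 1: hub score = 5
In-link 2: hub score = 8
In-link 3: hub score = 9
Authority = 5 + 8 + 9 = 22

22


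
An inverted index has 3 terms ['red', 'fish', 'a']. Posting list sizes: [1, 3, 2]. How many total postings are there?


Summing posting list sizes:
'red': 1 postings
'fish': 3 postings
'a': 2 postings
Total = 1 + 3 + 2 = 6

6


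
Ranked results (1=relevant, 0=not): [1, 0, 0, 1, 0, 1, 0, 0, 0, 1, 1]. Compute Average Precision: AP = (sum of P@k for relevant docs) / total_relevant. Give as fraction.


Computing P@k for each relevant position:
Position 1: relevant, P@1 = 1/1 = 1
Position 2: not relevant
Position 3: not relevant
Position 4: relevant, P@4 = 2/4 = 1/2
Position 5: not relevant
Position 6: relevant, P@6 = 3/6 = 1/2
Position 7: not relevant
Position 8: not relevant
Position 9: not relevant
Position 10: relevant, P@10 = 4/10 = 2/5
Position 11: relevant, P@11 = 5/11 = 5/11
Sum of P@k = 1 + 1/2 + 1/2 + 2/5 + 5/11 = 157/55
AP = 157/55 / 5 = 157/275

157/275


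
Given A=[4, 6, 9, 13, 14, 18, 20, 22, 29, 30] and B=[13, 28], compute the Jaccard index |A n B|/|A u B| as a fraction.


A intersect B = [13]
|A intersect B| = 1
A union B = [4, 6, 9, 13, 14, 18, 20, 22, 28, 29, 30]
|A union B| = 11
Jaccard = 1/11 = 1/11

1/11


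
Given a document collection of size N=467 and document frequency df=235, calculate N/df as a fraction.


IDF ratio = N / df
= 467 / 235
= 467/235

467/235


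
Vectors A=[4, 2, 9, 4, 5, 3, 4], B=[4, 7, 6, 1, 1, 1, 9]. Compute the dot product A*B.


Dot product = sum of element-wise products
A[0]*B[0] = 4*4 = 16
A[1]*B[1] = 2*7 = 14
A[2]*B[2] = 9*6 = 54
A[3]*B[3] = 4*1 = 4
A[4]*B[4] = 5*1 = 5
A[5]*B[5] = 3*1 = 3
A[6]*B[6] = 4*9 = 36
Sum = 16 + 14 + 54 + 4 + 5 + 3 + 36 = 132

132


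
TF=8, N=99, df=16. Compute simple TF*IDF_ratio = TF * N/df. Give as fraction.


TF * (N/df)
= 8 * (99/16)
= 8 * 99/16
= 99/2

99/2


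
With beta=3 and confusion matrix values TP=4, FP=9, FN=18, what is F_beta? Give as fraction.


P = TP/(TP+FP) = 4/13 = 4/13
R = TP/(TP+FN) = 4/22 = 2/11
beta^2 = 3^2 = 9
(1 + beta^2) = 10
Numerator = (1+beta^2)*P*R = 80/143
Denominator = beta^2*P + R = 36/13 + 2/11 = 422/143
F_beta = 40/211

40/211


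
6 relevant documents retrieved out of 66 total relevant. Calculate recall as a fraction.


Recall = retrieved_relevant / total_relevant
= 6 / 66
= 6 / (6 + 60)
= 1/11

1/11


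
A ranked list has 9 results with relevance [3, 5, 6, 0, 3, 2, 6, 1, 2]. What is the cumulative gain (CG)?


Cumulative Gain = sum of relevance scores
Position 1: rel=3, running sum=3
Position 2: rel=5, running sum=8
Position 3: rel=6, running sum=14
Position 4: rel=0, running sum=14
Position 5: rel=3, running sum=17
Position 6: rel=2, running sum=19
Position 7: rel=6, running sum=25
Position 8: rel=1, running sum=26
Position 9: rel=2, running sum=28
CG = 28

28


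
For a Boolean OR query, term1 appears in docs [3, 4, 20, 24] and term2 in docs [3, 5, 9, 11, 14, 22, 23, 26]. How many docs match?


Boolean OR: find union of posting lists
term1 docs: [3, 4, 20, 24]
term2 docs: [3, 5, 9, 11, 14, 22, 23, 26]
Union: [3, 4, 5, 9, 11, 14, 20, 22, 23, 24, 26]
|union| = 11

11


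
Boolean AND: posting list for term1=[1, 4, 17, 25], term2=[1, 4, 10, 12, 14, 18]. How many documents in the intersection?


Boolean AND: find intersection of posting lists
term1 docs: [1, 4, 17, 25]
term2 docs: [1, 4, 10, 12, 14, 18]
Intersection: [1, 4]
|intersection| = 2

2


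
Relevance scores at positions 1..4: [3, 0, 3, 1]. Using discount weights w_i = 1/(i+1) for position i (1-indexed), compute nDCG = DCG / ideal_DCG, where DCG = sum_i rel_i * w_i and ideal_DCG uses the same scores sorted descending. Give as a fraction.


Position discount weights w_i = 1/(i+1) for i=1..4:
Weights = [1/2, 1/3, 1/4, 1/5]
Actual relevance: [3, 0, 3, 1]
DCG = 3/2 + 0/3 + 3/4 + 1/5 = 49/20
Ideal relevance (sorted desc): [3, 3, 1, 0]
Ideal DCG = 3/2 + 3/3 + 1/4 + 0/5 = 11/4
nDCG = DCG / ideal_DCG = 49/20 / 11/4 = 49/55

49/55


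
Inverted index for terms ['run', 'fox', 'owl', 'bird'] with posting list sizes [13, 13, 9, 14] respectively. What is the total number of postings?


Summing posting list sizes:
'run': 13 postings
'fox': 13 postings
'owl': 9 postings
'bird': 14 postings
Total = 13 + 13 + 9 + 14 = 49

49


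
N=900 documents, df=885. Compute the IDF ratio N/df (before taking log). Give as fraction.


IDF ratio = N / df
= 900 / 885
= 60/59

60/59


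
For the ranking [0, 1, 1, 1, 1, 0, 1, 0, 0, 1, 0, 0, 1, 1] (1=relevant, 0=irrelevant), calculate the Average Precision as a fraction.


Computing P@k for each relevant position:
Position 1: not relevant
Position 2: relevant, P@2 = 1/2 = 1/2
Position 3: relevant, P@3 = 2/3 = 2/3
Position 4: relevant, P@4 = 3/4 = 3/4
Position 5: relevant, P@5 = 4/5 = 4/5
Position 6: not relevant
Position 7: relevant, P@7 = 5/7 = 5/7
Position 8: not relevant
Position 9: not relevant
Position 10: relevant, P@10 = 6/10 = 3/5
Position 11: not relevant
Position 12: not relevant
Position 13: relevant, P@13 = 7/13 = 7/13
Position 14: relevant, P@14 = 8/14 = 4/7
Sum of P@k = 1/2 + 2/3 + 3/4 + 4/5 + 5/7 + 3/5 + 7/13 + 4/7 = 28069/5460
AP = 28069/5460 / 8 = 28069/43680

28069/43680


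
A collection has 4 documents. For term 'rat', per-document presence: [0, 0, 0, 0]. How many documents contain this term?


Checking each document for 'rat':
Doc 1: absent
Doc 2: absent
Doc 3: absent
Doc 4: absent
df = sum of presences = 0 + 0 + 0 + 0 = 0

0


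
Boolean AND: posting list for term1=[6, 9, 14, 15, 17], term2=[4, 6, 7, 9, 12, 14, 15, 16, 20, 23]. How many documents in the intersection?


Boolean AND: find intersection of posting lists
term1 docs: [6, 9, 14, 15, 17]
term2 docs: [4, 6, 7, 9, 12, 14, 15, 16, 20, 23]
Intersection: [6, 9, 14, 15]
|intersection| = 4

4


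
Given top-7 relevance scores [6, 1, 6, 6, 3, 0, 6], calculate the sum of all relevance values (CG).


Cumulative Gain = sum of relevance scores
Position 1: rel=6, running sum=6
Position 2: rel=1, running sum=7
Position 3: rel=6, running sum=13
Position 4: rel=6, running sum=19
Position 5: rel=3, running sum=22
Position 6: rel=0, running sum=22
Position 7: rel=6, running sum=28
CG = 28

28


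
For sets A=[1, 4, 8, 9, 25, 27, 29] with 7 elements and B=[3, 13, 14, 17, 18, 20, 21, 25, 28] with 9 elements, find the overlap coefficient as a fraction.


A intersect B = [25]
|A intersect B| = 1
min(|A|, |B|) = min(7, 9) = 7
Overlap = 1 / 7 = 1/7

1/7


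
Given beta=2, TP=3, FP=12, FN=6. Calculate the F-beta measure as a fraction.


P = TP/(TP+FP) = 3/15 = 1/5
R = TP/(TP+FN) = 3/9 = 1/3
beta^2 = 2^2 = 4
(1 + beta^2) = 5
Numerator = (1+beta^2)*P*R = 1/3
Denominator = beta^2*P + R = 4/5 + 1/3 = 17/15
F_beta = 5/17

5/17


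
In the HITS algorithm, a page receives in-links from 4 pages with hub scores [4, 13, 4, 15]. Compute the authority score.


Authority = sum of hub scores of in-linkers
In-link 1: hub score = 4
In-link 2: hub score = 13
In-link 3: hub score = 4
In-link 4: hub score = 15
Authority = 4 + 13 + 4 + 15 = 36

36


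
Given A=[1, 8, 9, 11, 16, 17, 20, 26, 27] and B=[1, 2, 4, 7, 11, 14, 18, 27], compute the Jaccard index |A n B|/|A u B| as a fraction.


A intersect B = [1, 11, 27]
|A intersect B| = 3
A union B = [1, 2, 4, 7, 8, 9, 11, 14, 16, 17, 18, 20, 26, 27]
|A union B| = 14
Jaccard = 3/14 = 3/14

3/14


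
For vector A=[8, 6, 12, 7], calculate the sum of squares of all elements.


|A|^2 = sum of squared components
A[0]^2 = 8^2 = 64
A[1]^2 = 6^2 = 36
A[2]^2 = 12^2 = 144
A[3]^2 = 7^2 = 49
Sum = 64 + 36 + 144 + 49 = 293

293


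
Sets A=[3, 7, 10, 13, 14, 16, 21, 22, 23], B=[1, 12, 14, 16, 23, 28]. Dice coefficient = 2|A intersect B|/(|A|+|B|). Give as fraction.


A intersect B = [14, 16, 23]
|A intersect B| = 3
|A| = 9, |B| = 6
Dice = 2*3 / (9+6)
= 6 / 15 = 2/5

2/5


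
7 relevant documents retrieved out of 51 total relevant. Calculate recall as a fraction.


Recall = retrieved_relevant / total_relevant
= 7 / 51
= 7 / (7 + 44)
= 7/51

7/51


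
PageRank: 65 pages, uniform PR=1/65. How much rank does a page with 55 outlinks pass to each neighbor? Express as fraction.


Initial PR = 1/65 = 1/65
Outlinks = 55
Contribution per link = PR / outlinks
= 1/65 / 55
= 1/3575

1/3575


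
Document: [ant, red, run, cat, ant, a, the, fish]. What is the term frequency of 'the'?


Document has 8 words
Scanning for 'the':
Found at positions: [6]
Count = 1

1


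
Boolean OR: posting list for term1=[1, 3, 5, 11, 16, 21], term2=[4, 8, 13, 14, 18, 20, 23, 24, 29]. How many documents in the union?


Boolean OR: find union of posting lists
term1 docs: [1, 3, 5, 11, 16, 21]
term2 docs: [4, 8, 13, 14, 18, 20, 23, 24, 29]
Union: [1, 3, 4, 5, 8, 11, 13, 14, 16, 18, 20, 21, 23, 24, 29]
|union| = 15

15


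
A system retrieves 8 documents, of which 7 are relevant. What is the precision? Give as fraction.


Precision = relevant_retrieved / total_retrieved
= 7 / 8
= 7 / (7 + 1)
= 7/8

7/8


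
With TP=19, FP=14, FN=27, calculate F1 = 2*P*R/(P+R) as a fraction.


F1 = 2 * P * R / (P + R)
P = TP/(TP+FP) = 19/33 = 19/33
R = TP/(TP+FN) = 19/46 = 19/46
2 * P * R = 2 * 19/33 * 19/46 = 361/759
P + R = 19/33 + 19/46 = 1501/1518
F1 = 361/759 / 1501/1518 = 38/79

38/79


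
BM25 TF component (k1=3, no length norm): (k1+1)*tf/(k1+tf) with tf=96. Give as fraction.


BM25 TF component = (k1+1)*tf / (k1+tf)
k1 = 3, tf = 96
Numerator = (3+1)*96 = 384
Denominator = 3 + 96 = 99
= 384/99 = 128/33

128/33


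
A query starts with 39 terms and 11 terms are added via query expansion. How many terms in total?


Original terms: 39
Expansion terms: 11
Total = 39 + 11 = 50

50


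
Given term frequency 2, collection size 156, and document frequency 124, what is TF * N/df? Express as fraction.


TF * (N/df)
= 2 * (156/124)
= 2 * 39/31
= 78/31

78/31


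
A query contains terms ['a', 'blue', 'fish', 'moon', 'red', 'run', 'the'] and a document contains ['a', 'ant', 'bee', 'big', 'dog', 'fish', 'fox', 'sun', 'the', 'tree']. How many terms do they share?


Query terms: ['a', 'blue', 'fish', 'moon', 'red', 'run', 'the']
Document terms: ['a', 'ant', 'bee', 'big', 'dog', 'fish', 'fox', 'sun', 'the', 'tree']
Common terms: ['a', 'fish', 'the']
Overlap count = 3

3


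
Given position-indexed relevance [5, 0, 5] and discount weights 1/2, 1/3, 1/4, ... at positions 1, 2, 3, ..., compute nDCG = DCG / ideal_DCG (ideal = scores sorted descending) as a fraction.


Position discount weights w_i = 1/(i+1) for i=1..3:
Weights = [1/2, 1/3, 1/4]
Actual relevance: [5, 0, 5]
DCG = 5/2 + 0/3 + 5/4 = 15/4
Ideal relevance (sorted desc): [5, 5, 0]
Ideal DCG = 5/2 + 5/3 + 0/4 = 25/6
nDCG = DCG / ideal_DCG = 15/4 / 25/6 = 9/10

9/10


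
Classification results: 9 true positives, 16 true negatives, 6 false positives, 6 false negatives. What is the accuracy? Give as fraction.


Accuracy = (TP + TN) / (TP + TN + FP + FN)
TP + TN = 9 + 16 = 25
Total = 9 + 16 + 6 + 6 = 37
Accuracy = 25 / 37 = 25/37

25/37


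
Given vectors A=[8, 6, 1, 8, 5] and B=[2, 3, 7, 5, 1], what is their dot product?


Dot product = sum of element-wise products
A[0]*B[0] = 8*2 = 16
A[1]*B[1] = 6*3 = 18
A[2]*B[2] = 1*7 = 7
A[3]*B[3] = 8*5 = 40
A[4]*B[4] = 5*1 = 5
Sum = 16 + 18 + 7 + 40 + 5 = 86

86


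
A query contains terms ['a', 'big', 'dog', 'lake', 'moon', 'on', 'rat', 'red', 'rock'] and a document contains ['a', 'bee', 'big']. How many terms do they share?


Query terms: ['a', 'big', 'dog', 'lake', 'moon', 'on', 'rat', 'red', 'rock']
Document terms: ['a', 'bee', 'big']
Common terms: ['a', 'big']
Overlap count = 2

2


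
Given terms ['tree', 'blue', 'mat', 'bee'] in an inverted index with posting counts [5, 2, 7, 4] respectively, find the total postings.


Summing posting list sizes:
'tree': 5 postings
'blue': 2 postings
'mat': 7 postings
'bee': 4 postings
Total = 5 + 2 + 7 + 4 = 18

18


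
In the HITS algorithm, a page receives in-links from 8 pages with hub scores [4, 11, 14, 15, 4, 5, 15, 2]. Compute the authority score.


Authority = sum of hub scores of in-linkers
In-link 1: hub score = 4
In-link 2: hub score = 11
In-link 3: hub score = 14
In-link 4: hub score = 15
In-link 5: hub score = 4
In-link 6: hub score = 5
In-link 7: hub score = 15
In-link 8: hub score = 2
Authority = 4 + 11 + 14 + 15 + 4 + 5 + 15 + 2 = 70

70


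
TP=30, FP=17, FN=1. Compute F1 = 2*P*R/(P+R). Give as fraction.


F1 = 2 * P * R / (P + R)
P = TP/(TP+FP) = 30/47 = 30/47
R = TP/(TP+FN) = 30/31 = 30/31
2 * P * R = 2 * 30/47 * 30/31 = 1800/1457
P + R = 30/47 + 30/31 = 2340/1457
F1 = 1800/1457 / 2340/1457 = 10/13

10/13


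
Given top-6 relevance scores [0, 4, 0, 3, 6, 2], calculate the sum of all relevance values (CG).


Cumulative Gain = sum of relevance scores
Position 1: rel=0, running sum=0
Position 2: rel=4, running sum=4
Position 3: rel=0, running sum=4
Position 4: rel=3, running sum=7
Position 5: rel=6, running sum=13
Position 6: rel=2, running sum=15
CG = 15

15


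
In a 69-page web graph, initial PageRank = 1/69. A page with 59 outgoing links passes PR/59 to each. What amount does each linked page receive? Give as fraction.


Initial PR = 1/69 = 1/69
Outlinks = 59
Contribution per link = PR / outlinks
= 1/69 / 59
= 1/4071

1/4071


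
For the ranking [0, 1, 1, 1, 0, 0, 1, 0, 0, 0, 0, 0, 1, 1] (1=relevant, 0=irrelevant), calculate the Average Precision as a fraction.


Computing P@k for each relevant position:
Position 1: not relevant
Position 2: relevant, P@2 = 1/2 = 1/2
Position 3: relevant, P@3 = 2/3 = 2/3
Position 4: relevant, P@4 = 3/4 = 3/4
Position 5: not relevant
Position 6: not relevant
Position 7: relevant, P@7 = 4/7 = 4/7
Position 8: not relevant
Position 9: not relevant
Position 10: not relevant
Position 11: not relevant
Position 12: not relevant
Position 13: relevant, P@13 = 5/13 = 5/13
Position 14: relevant, P@14 = 6/14 = 3/7
Sum of P@k = 1/2 + 2/3 + 3/4 + 4/7 + 5/13 + 3/7 = 515/156
AP = 515/156 / 6 = 515/936

515/936


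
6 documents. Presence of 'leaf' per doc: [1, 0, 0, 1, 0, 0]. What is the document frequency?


Checking each document for 'leaf':
Doc 1: present
Doc 2: absent
Doc 3: absent
Doc 4: present
Doc 5: absent
Doc 6: absent
df = sum of presences = 1 + 0 + 0 + 1 + 0 + 0 = 2

2


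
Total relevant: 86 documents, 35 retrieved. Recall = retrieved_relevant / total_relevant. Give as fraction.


Recall = retrieved_relevant / total_relevant
= 35 / 86
= 35 / (35 + 51)
= 35/86

35/86


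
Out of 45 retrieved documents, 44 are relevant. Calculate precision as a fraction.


Precision = relevant_retrieved / total_retrieved
= 44 / 45
= 44 / (44 + 1)
= 44/45

44/45


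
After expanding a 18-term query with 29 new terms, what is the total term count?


Original terms: 18
Expansion terms: 29
Total = 18 + 29 = 47

47


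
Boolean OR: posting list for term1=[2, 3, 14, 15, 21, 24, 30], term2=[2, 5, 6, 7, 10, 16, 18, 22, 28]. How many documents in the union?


Boolean OR: find union of posting lists
term1 docs: [2, 3, 14, 15, 21, 24, 30]
term2 docs: [2, 5, 6, 7, 10, 16, 18, 22, 28]
Union: [2, 3, 5, 6, 7, 10, 14, 15, 16, 18, 21, 22, 24, 28, 30]
|union| = 15

15


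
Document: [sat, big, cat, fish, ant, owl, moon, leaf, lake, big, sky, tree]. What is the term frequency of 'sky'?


Document has 12 words
Scanning for 'sky':
Found at positions: [10]
Count = 1

1


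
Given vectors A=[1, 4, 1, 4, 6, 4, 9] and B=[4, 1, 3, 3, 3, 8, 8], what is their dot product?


Dot product = sum of element-wise products
A[0]*B[0] = 1*4 = 4
A[1]*B[1] = 4*1 = 4
A[2]*B[2] = 1*3 = 3
A[3]*B[3] = 4*3 = 12
A[4]*B[4] = 6*3 = 18
A[5]*B[5] = 4*8 = 32
A[6]*B[6] = 9*8 = 72
Sum = 4 + 4 + 3 + 12 + 18 + 32 + 72 = 145

145


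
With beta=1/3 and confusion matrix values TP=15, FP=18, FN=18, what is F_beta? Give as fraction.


P = TP/(TP+FP) = 15/33 = 5/11
R = TP/(TP+FN) = 15/33 = 5/11
beta^2 = 1/3^2 = 1/9
(1 + beta^2) = 10/9
Numerator = (1+beta^2)*P*R = 250/1089
Denominator = beta^2*P + R = 5/99 + 5/11 = 50/99
F_beta = 5/11

5/11


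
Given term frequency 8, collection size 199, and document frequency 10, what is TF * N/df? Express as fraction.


TF * (N/df)
= 8 * (199/10)
= 8 * 199/10
= 796/5

796/5


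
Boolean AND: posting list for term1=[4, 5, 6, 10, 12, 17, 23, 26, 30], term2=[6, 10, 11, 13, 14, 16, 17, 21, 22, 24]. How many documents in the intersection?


Boolean AND: find intersection of posting lists
term1 docs: [4, 5, 6, 10, 12, 17, 23, 26, 30]
term2 docs: [6, 10, 11, 13, 14, 16, 17, 21, 22, 24]
Intersection: [6, 10, 17]
|intersection| = 3

3


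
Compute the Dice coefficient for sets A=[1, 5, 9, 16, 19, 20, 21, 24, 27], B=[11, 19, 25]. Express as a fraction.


A intersect B = [19]
|A intersect B| = 1
|A| = 9, |B| = 3
Dice = 2*1 / (9+3)
= 2 / 12 = 1/6

1/6


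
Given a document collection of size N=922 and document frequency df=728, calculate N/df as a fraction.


IDF ratio = N / df
= 922 / 728
= 461/364

461/364


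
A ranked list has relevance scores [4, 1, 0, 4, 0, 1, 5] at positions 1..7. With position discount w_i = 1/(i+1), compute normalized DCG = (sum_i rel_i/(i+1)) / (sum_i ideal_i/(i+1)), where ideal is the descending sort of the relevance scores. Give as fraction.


Position discount weights w_i = 1/(i+1) for i=1..7:
Weights = [1/2, 1/3, 1/4, 1/5, 1/6, 1/7, 1/8]
Actual relevance: [4, 1, 0, 4, 0, 1, 5]
DCG = 4/2 + 1/3 + 0/4 + 4/5 + 0/6 + 1/7 + 5/8 = 3277/840
Ideal relevance (sorted desc): [5, 4, 4, 1, 1, 0, 0]
Ideal DCG = 5/2 + 4/3 + 4/4 + 1/5 + 1/6 + 0/7 + 0/8 = 26/5
nDCG = DCG / ideal_DCG = 3277/840 / 26/5 = 3277/4368

3277/4368


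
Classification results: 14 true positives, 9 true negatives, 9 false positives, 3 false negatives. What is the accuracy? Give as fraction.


Accuracy = (TP + TN) / (TP + TN + FP + FN)
TP + TN = 14 + 9 = 23
Total = 14 + 9 + 9 + 3 = 35
Accuracy = 23 / 35 = 23/35

23/35


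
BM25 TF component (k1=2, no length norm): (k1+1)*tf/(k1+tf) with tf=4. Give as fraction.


BM25 TF component = (k1+1)*tf / (k1+tf)
k1 = 2, tf = 4
Numerator = (2+1)*4 = 12
Denominator = 2 + 4 = 6
= 12/6 = 2

2


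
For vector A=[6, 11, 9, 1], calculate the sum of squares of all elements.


|A|^2 = sum of squared components
A[0]^2 = 6^2 = 36
A[1]^2 = 11^2 = 121
A[2]^2 = 9^2 = 81
A[3]^2 = 1^2 = 1
Sum = 36 + 121 + 81 + 1 = 239

239


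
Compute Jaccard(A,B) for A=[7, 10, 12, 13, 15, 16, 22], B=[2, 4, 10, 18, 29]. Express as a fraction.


A intersect B = [10]
|A intersect B| = 1
A union B = [2, 4, 7, 10, 12, 13, 15, 16, 18, 22, 29]
|A union B| = 11
Jaccard = 1/11 = 1/11

1/11


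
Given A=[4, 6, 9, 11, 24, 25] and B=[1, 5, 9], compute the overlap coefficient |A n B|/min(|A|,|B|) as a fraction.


A intersect B = [9]
|A intersect B| = 1
min(|A|, |B|) = min(6, 3) = 3
Overlap = 1 / 3 = 1/3

1/3


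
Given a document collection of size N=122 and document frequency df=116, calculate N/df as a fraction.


IDF ratio = N / df
= 122 / 116
= 61/58

61/58


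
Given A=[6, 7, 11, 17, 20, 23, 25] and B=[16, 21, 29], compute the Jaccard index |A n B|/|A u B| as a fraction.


A intersect B = []
|A intersect B| = 0
A union B = [6, 7, 11, 16, 17, 20, 21, 23, 25, 29]
|A union B| = 10
Jaccard = 0/10 = 0

0


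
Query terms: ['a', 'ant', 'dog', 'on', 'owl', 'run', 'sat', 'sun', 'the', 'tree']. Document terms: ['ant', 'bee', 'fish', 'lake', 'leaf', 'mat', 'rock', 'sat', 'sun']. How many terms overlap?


Query terms: ['a', 'ant', 'dog', 'on', 'owl', 'run', 'sat', 'sun', 'the', 'tree']
Document terms: ['ant', 'bee', 'fish', 'lake', 'leaf', 'mat', 'rock', 'sat', 'sun']
Common terms: ['ant', 'sat', 'sun']
Overlap count = 3

3


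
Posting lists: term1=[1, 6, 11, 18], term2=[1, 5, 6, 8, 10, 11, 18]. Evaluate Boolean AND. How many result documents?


Boolean AND: find intersection of posting lists
term1 docs: [1, 6, 11, 18]
term2 docs: [1, 5, 6, 8, 10, 11, 18]
Intersection: [1, 6, 11, 18]
|intersection| = 4

4


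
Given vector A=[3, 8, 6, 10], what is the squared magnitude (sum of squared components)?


|A|^2 = sum of squared components
A[0]^2 = 3^2 = 9
A[1]^2 = 8^2 = 64
A[2]^2 = 6^2 = 36
A[3]^2 = 10^2 = 100
Sum = 9 + 64 + 36 + 100 = 209

209


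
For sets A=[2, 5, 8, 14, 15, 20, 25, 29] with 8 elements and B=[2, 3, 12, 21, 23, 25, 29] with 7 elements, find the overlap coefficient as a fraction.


A intersect B = [2, 25, 29]
|A intersect B| = 3
min(|A|, |B|) = min(8, 7) = 7
Overlap = 3 / 7 = 3/7

3/7


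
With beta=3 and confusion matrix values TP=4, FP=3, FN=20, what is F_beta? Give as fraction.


P = TP/(TP+FP) = 4/7 = 4/7
R = TP/(TP+FN) = 4/24 = 1/6
beta^2 = 3^2 = 9
(1 + beta^2) = 10
Numerator = (1+beta^2)*P*R = 20/21
Denominator = beta^2*P + R = 36/7 + 1/6 = 223/42
F_beta = 40/223

40/223


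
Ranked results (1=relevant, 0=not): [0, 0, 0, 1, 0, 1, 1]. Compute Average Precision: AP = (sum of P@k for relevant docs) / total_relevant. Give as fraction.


Computing P@k for each relevant position:
Position 1: not relevant
Position 2: not relevant
Position 3: not relevant
Position 4: relevant, P@4 = 1/4 = 1/4
Position 5: not relevant
Position 6: relevant, P@6 = 2/6 = 1/3
Position 7: relevant, P@7 = 3/7 = 3/7
Sum of P@k = 1/4 + 1/3 + 3/7 = 85/84
AP = 85/84 / 3 = 85/252

85/252


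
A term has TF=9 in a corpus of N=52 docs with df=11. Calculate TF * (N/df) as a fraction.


TF * (N/df)
= 9 * (52/11)
= 9 * 52/11
= 468/11

468/11


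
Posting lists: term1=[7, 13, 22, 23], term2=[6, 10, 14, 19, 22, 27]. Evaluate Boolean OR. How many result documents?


Boolean OR: find union of posting lists
term1 docs: [7, 13, 22, 23]
term2 docs: [6, 10, 14, 19, 22, 27]
Union: [6, 7, 10, 13, 14, 19, 22, 23, 27]
|union| = 9

9


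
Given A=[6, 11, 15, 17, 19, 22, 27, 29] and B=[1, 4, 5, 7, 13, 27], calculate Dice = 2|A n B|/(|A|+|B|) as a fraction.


A intersect B = [27]
|A intersect B| = 1
|A| = 8, |B| = 6
Dice = 2*1 / (8+6)
= 2 / 14 = 1/7

1/7


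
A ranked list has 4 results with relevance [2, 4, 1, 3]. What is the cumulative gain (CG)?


Cumulative Gain = sum of relevance scores
Position 1: rel=2, running sum=2
Position 2: rel=4, running sum=6
Position 3: rel=1, running sum=7
Position 4: rel=3, running sum=10
CG = 10

10


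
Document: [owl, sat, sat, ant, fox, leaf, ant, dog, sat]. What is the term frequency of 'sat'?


Document has 9 words
Scanning for 'sat':
Found at positions: [1, 2, 8]
Count = 3

3


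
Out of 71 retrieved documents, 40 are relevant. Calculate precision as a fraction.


Precision = relevant_retrieved / total_retrieved
= 40 / 71
= 40 / (40 + 31)
= 40/71

40/71


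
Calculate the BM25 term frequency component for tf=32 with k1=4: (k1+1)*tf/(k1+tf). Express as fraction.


BM25 TF component = (k1+1)*tf / (k1+tf)
k1 = 4, tf = 32
Numerator = (4+1)*32 = 160
Denominator = 4 + 32 = 36
= 160/36 = 40/9

40/9


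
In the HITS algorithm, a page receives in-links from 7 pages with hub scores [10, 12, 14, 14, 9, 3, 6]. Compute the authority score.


Authority = sum of hub scores of in-linkers
In-link 1: hub score = 10
In-link 2: hub score = 12
In-link 3: hub score = 14
In-link 4: hub score = 14
In-link 5: hub score = 9
In-link 6: hub score = 3
In-link 7: hub score = 6
Authority = 10 + 12 + 14 + 14 + 9 + 3 + 6 = 68

68


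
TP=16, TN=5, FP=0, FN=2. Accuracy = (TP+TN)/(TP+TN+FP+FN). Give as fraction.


Accuracy = (TP + TN) / (TP + TN + FP + FN)
TP + TN = 16 + 5 = 21
Total = 16 + 5 + 0 + 2 = 23
Accuracy = 21 / 23 = 21/23

21/23


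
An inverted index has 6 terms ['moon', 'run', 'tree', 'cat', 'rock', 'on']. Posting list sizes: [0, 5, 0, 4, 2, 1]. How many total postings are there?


Summing posting list sizes:
'moon': 0 postings
'run': 5 postings
'tree': 0 postings
'cat': 4 postings
'rock': 2 postings
'on': 1 postings
Total = 0 + 5 + 0 + 4 + 2 + 1 = 12

12


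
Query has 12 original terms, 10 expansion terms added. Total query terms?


Original terms: 12
Expansion terms: 10
Total = 12 + 10 = 22

22


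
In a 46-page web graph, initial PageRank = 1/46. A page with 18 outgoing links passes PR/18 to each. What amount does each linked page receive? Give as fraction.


Initial PR = 1/46 = 1/46
Outlinks = 18
Contribution per link = PR / outlinks
= 1/46 / 18
= 1/828

1/828


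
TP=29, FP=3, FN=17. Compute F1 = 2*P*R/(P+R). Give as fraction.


F1 = 2 * P * R / (P + R)
P = TP/(TP+FP) = 29/32 = 29/32
R = TP/(TP+FN) = 29/46 = 29/46
2 * P * R = 2 * 29/32 * 29/46 = 841/736
P + R = 29/32 + 29/46 = 1131/736
F1 = 841/736 / 1131/736 = 29/39

29/39


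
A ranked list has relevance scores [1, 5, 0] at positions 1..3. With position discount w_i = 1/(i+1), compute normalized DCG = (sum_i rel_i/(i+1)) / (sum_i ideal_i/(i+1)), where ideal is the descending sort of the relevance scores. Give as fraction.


Position discount weights w_i = 1/(i+1) for i=1..3:
Weights = [1/2, 1/3, 1/4]
Actual relevance: [1, 5, 0]
DCG = 1/2 + 5/3 + 0/4 = 13/6
Ideal relevance (sorted desc): [5, 1, 0]
Ideal DCG = 5/2 + 1/3 + 0/4 = 17/6
nDCG = DCG / ideal_DCG = 13/6 / 17/6 = 13/17

13/17


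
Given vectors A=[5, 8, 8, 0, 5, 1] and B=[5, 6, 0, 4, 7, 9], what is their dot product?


Dot product = sum of element-wise products
A[0]*B[0] = 5*5 = 25
A[1]*B[1] = 8*6 = 48
A[2]*B[2] = 8*0 = 0
A[3]*B[3] = 0*4 = 0
A[4]*B[4] = 5*7 = 35
A[5]*B[5] = 1*9 = 9
Sum = 25 + 48 + 0 + 0 + 35 + 9 = 117

117


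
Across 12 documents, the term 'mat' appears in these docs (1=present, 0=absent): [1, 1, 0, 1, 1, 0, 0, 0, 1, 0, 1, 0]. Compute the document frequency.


Checking each document for 'mat':
Doc 1: present
Doc 2: present
Doc 3: absent
Doc 4: present
Doc 5: present
Doc 6: absent
Doc 7: absent
Doc 8: absent
Doc 9: present
Doc 10: absent
Doc 11: present
Doc 12: absent
df = sum of presences = 1 + 1 + 0 + 1 + 1 + 0 + 0 + 0 + 1 + 0 + 1 + 0 = 6

6


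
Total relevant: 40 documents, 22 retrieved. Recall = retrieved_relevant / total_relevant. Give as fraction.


Recall = retrieved_relevant / total_relevant
= 22 / 40
= 22 / (22 + 18)
= 11/20

11/20


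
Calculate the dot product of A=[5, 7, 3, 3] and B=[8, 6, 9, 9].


Dot product = sum of element-wise products
A[0]*B[0] = 5*8 = 40
A[1]*B[1] = 7*6 = 42
A[2]*B[2] = 3*9 = 27
A[3]*B[3] = 3*9 = 27
Sum = 40 + 42 + 27 + 27 = 136

136


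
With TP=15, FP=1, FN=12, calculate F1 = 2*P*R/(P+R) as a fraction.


F1 = 2 * P * R / (P + R)
P = TP/(TP+FP) = 15/16 = 15/16
R = TP/(TP+FN) = 15/27 = 5/9
2 * P * R = 2 * 15/16 * 5/9 = 25/24
P + R = 15/16 + 5/9 = 215/144
F1 = 25/24 / 215/144 = 30/43

30/43
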